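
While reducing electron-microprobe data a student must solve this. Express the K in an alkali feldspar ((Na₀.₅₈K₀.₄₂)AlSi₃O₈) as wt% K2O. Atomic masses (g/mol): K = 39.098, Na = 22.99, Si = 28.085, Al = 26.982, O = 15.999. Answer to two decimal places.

M((Na₀.₅₈K₀.₄₂)AlSi₃O₈) = 268.984 g/mol; M(K2O) = 94.195 g/mol.
Moles K2O per formula unit = 0.42 K ÷ 2 = 0.2100.
K2O fraction = (0.2100 × 94.195) / 268.984 = 19.781/268.984 = 0.0735.

7.35 wt%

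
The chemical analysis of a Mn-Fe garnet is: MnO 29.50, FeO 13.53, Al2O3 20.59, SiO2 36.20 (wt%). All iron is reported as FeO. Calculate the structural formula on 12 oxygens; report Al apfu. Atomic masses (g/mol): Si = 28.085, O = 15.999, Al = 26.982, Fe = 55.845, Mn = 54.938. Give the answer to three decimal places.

2.007 Al apfu

29.50 wt% MnO ÷ 70.937 g/mol = 0.41586 mol, giving 0.41586 Mn and 0.41586 O.
13.53 wt% FeO ÷ 71.844 g/mol = 0.18832 mol, giving 0.18832 Fe and 0.18832 O.
20.59 wt% Al2O3 ÷ 101.961 g/mol = 0.20194 mol, giving 0.40388 Al and 0.60582 O.
36.20 wt% SiO2 ÷ 60.083 g/mol = 0.60250 mol, giving 0.60250 Si and 1.20500 O.
Oxygen sums to 2.41500; scaling by 12/2.41500 = 4.96894 puts the formula on 12 O.
Al: 0.40388 × 4.96894 = 2.007 atoms per formula unit.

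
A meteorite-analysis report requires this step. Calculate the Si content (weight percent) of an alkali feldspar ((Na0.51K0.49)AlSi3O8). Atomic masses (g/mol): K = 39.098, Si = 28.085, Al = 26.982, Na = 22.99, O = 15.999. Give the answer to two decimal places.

M((Na0.51K0.49)AlSi3O8) = 270.112 g/mol.
Si contributes 3 × 28.085 = 84.255 g per mole.
84.255/270.112 = 0.3119 → 31.19%.

31.19 weight percent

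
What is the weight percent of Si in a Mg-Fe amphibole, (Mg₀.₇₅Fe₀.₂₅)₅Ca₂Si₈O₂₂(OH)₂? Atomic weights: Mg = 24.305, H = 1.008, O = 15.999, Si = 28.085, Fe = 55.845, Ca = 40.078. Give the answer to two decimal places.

M((Mg₀.₇₅Fe₀.₂₅)₅Ca₂Si₈O₂₂(OH)₂) = 851.778 g/mol.
Si contributes 8 × 28.085 = 224.680 g per mole.
224.680/851.778 = 0.2638 → 26.38%.

26.38 mass %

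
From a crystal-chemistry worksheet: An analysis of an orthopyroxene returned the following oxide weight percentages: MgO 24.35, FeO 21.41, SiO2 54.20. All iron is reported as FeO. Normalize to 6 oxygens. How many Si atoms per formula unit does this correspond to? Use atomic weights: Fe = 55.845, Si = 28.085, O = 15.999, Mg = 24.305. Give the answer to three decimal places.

24.35 wt% MgO ÷ 40.304 g/mol = 0.60416 mol, giving 0.60416 Mg and 0.60416 O.
21.41 wt% FeO ÷ 71.844 g/mol = 0.29801 mol, giving 0.29801 Fe and 0.29801 O.
54.20 wt% SiO2 ÷ 60.083 g/mol = 0.90209 mol, giving 0.90209 Si and 1.80418 O.
Oxygen sums to 2.70635; scaling by 6/2.70635 = 2.21701 puts the formula on 6 O.
Si: 0.90209 × 2.21701 = 2.000 atoms per formula unit.

2.000 Si apfu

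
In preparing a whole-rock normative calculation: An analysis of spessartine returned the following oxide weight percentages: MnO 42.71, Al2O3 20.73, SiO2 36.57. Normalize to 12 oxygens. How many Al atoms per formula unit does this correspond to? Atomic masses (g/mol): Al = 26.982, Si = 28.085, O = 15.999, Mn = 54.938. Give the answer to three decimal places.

42.71 wt% MnO ÷ 70.937 g/mol = 0.60208 mol, giving 0.60208 Mn and 0.60208 O.
20.73 wt% Al2O3 ÷ 101.961 g/mol = 0.20331 mol, giving 0.40662 Al and 0.60993 O.
36.57 wt% SiO2 ÷ 60.083 g/mol = 0.60866 mol, giving 0.60866 Si and 1.21732 O.
Oxygen sums to 2.42933; scaling by 12/2.42933 = 4.93963 puts the formula on 12 O.
Al: 0.40662 × 4.93963 = 2.009 atoms per formula unit.

2.009 Al apfu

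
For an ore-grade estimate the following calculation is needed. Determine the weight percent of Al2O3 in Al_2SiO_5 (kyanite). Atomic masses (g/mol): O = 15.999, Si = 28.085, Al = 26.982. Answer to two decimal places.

Formula mass = 162.044 g/mol.
2 Al → 1.0000 mol Al2O3 per formula unit; M(Al2O3) = 101.961, so Al2O3 mass = 101.961 g.
101.961/162.044 × 100 = 62.92 wt%.

62.92 wt%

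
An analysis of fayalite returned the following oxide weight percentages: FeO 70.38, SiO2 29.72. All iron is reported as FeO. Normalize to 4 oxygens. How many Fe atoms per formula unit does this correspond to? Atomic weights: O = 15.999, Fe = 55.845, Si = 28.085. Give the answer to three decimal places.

1.990 Fe apfu

FeO: 70.38/71.844 = 0.97962 mol → 0.97962 mol Fe, 0.97962 mol O.
SiO2: 29.72/60.083 = 0.49465 mol → 0.49465 mol Si, 0.98930 mol O.
Total oxygen = 1.96892 mol. Normalization factor = 4/1.96892 = 2.03157.
Fe per 4 O = 0.97962 × 2.03157 = 1.990.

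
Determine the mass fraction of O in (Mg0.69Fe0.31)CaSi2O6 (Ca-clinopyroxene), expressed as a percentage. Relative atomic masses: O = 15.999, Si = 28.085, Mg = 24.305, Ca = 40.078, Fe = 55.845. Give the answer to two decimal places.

Molar mass of (Mg0.69Fe0.31)CaSi2O6: 0.69·24.305 + 0.31·55.845 + 1·40.078 + 2·28.085 + 6·15.999 = 226.324 g/mol.
Mass of O per formula unit: 6 × 15.999 = 95.994 g.
Weight fraction O = 95.994 / 226.324 = 0.4241.

42.41 wt%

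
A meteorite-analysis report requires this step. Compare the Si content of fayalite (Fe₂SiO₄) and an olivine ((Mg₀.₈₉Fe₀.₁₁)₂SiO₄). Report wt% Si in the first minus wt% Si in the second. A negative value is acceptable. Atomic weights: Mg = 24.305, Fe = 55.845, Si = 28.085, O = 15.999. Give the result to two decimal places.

First mineral: 28.085 g Si in 203.771 g formula = 13.78 wt% Si.
Second mineral: 28.085 g Si in 147.630 g formula = 19.02 wt% Si.
13.78% − 19.02% gives a difference of -5.24 percentage points.

-5.24 percentage points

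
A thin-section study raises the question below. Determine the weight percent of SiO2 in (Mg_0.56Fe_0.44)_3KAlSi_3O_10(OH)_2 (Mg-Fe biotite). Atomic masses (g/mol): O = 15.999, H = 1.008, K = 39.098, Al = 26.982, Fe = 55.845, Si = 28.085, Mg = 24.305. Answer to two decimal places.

39.28 wt%

Molar mass of (Mg_0.56Fe_0.44)_3KAlSi_3O_10(OH)_2 = 1.68×24.305 + 1.32×55.845 + 1×39.098 + 1×26.982 + 3×28.085 + 12×15.999 + 2×1.008 = 458.887 g/mol.
Each formula unit contains 3 Si, equivalent to 3/1 = 3.0000 mol SiO2.
M(SiO2) = 1×28.085 + 2×15.999 = 60.083 g/mol.
Mass of SiO2 per formula unit = 3.0000 × 60.083 = 180.249 g.
SiO2 wt% = 180.249 / 458.887 × 100 = 39.28%.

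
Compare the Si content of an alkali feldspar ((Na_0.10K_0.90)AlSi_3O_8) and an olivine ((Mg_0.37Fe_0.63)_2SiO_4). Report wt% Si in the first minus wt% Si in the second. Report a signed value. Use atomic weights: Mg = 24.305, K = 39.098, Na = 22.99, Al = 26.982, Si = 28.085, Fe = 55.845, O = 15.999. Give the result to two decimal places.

M((Na_0.10K_0.90)AlSi_3O_8) = 276.716 g/mol, so wt% Si = 84.255/276.716 × 100 = 30.45%.
M((Mg_0.37Fe_0.63)_2SiO_4) = 180.431 g/mol, so wt% Si = 28.085/180.431 × 100 = 15.57%.
30.45 − 15.57 = 14.88 pp.

14.88 percentage points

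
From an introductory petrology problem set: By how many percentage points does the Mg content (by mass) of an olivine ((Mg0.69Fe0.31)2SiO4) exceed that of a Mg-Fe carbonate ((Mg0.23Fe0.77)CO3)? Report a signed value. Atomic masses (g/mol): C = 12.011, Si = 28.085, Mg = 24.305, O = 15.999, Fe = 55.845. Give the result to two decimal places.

M((Mg0.69Fe0.31)2SiO4) = 160.246 g/mol, so wt% Mg = 33.541/160.246 × 100 = 20.93%.
M((Mg0.23Fe0.77)CO3) = 108.599 g/mol, so wt% Mg = 5.590/108.599 × 100 = 5.15%.
20.93 − 5.15 = 15.78 pp.

15.78 percentage points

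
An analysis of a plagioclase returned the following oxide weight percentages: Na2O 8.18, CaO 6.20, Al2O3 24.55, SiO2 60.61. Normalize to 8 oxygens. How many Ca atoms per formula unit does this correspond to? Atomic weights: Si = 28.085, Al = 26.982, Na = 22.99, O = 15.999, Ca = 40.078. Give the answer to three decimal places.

0.297 Ca apfu

8.18 wt% Na2O ÷ 61.979 g/mol = 0.13198 mol, giving 0.26396 Na and 0.13198 O.
6.20 wt% CaO ÷ 56.077 g/mol = 0.11056 mol, giving 0.11056 Ca and 0.11056 O.
24.55 wt% Al2O3 ÷ 101.961 g/mol = 0.24078 mol, giving 0.48156 Al and 0.72234 O.
60.61 wt% SiO2 ÷ 60.083 g/mol = 1.00877 mol, giving 1.00877 Si and 2.01754 O.
Oxygen sums to 2.98242; scaling by 8/2.98242 = 2.68239 puts the formula on 8 O.
Ca: 0.11056 × 2.68239 = 0.297 atoms per formula unit.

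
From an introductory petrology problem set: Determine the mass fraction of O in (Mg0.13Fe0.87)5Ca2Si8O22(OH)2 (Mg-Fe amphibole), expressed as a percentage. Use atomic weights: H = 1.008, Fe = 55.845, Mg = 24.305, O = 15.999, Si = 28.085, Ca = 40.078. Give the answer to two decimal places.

40.44 weight percent

Formula mass = 0.65×24.305 + 4.35×55.845 + 2×40.078 + 8×28.085 + 24×15.999 + 2×1.008 = 949.552 g/mol, of which 383.976 g is O.
So O makes up 383.976/949.552 = 0.4044 of the mass, i.e. 40.44%.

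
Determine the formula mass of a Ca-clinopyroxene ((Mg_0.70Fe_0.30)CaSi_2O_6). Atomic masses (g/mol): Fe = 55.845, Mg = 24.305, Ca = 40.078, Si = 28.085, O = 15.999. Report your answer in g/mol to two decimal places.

226.01 g/mol

Mg: 0.70 × 24.305 = 17.0135
Fe: 0.30 × 55.845 = 16.7535
Ca: 1 × 40.078 = 40.0780
Si: 2 × 28.085 = 56.1700
O: 6 × 15.999 = 95.9940
Summing the contributions gives the formula mass.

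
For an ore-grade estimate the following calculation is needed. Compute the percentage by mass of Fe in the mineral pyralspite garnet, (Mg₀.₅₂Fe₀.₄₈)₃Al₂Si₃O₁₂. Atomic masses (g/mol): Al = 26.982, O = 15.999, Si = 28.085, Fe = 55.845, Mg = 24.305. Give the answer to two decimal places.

17.93 weight percent

Formula mass = 1.56·24.305 + 1.44·55.845 + 2·26.982 + 3·28.085 + 12·15.999 = 448.540 g/mol, of which 80.417 g is Fe.
So Fe makes up 80.417/448.540 = 0.1793 of the mass, i.e. 17.93%.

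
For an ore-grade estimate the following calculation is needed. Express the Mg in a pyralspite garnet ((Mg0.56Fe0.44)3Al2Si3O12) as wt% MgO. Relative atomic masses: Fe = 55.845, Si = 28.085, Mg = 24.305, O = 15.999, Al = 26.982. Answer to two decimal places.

15.22 wt%

M((Mg0.56Fe0.44)3Al2Si3O12) = 444.755 g/mol; M(MgO) = 40.304 g/mol.
Moles MgO per formula unit = 1.68 Mg ÷ 1 = 1.6800.
MgO fraction = (1.6800 × 40.304) / 444.755 = 67.711/444.755 = 0.1522.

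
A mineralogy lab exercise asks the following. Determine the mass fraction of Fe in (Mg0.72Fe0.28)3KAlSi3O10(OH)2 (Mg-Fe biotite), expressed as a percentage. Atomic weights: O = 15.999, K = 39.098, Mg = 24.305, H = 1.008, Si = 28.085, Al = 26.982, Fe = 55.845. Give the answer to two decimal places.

M((Mg0.72Fe0.28)3KAlSi3O10(OH)2) = 443.748 g/mol.
Fe contributes 0.84 × 55.845 = 46.910 g per mole.
46.910/443.748 = 0.1057 → 10.57%.

10.57 mass %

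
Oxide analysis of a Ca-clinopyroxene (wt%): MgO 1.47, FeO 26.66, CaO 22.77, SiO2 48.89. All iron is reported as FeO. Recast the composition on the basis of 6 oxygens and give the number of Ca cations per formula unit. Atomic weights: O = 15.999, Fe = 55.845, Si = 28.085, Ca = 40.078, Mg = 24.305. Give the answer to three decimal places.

0.998 Ca apfu

1.47 wt% MgO ÷ 40.304 g/mol = 0.03647 mol, giving 0.03647 Mg and 0.03647 O.
26.66 wt% FeO ÷ 71.844 g/mol = 0.37108 mol, giving 0.37108 Fe and 0.37108 O.
22.77 wt% CaO ÷ 56.077 g/mol = 0.40605 mol, giving 0.40605 Ca and 0.40605 O.
48.89 wt% SiO2 ÷ 60.083 g/mol = 0.81371 mol, giving 0.81371 Si and 1.62742 O.
Oxygen sums to 2.44102; scaling by 6/2.44102 = 2.45799 puts the formula on 6 O.
Ca: 0.40605 × 2.45799 = 0.998 atoms per formula unit.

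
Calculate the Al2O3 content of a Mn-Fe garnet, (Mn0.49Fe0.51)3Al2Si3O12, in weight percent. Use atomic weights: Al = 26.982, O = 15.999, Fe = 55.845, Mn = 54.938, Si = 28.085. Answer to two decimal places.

Molar mass of (Mn0.49Fe0.51)3Al2Si3O12 = 1.47*54.938 + 1.53*55.845 + 2*26.982 + 3*28.085 + 12*15.999 = 496.409 g/mol.
Each formula unit contains 2 Al, equivalent to 2/2 = 1.0000 mol Al2O3.
M(Al2O3) = 2×26.982 + 3×15.999 = 101.961 g/mol.
Mass of Al2O3 per formula unit = 1.0000 × 101.961 = 101.961 g.
Al2O3 wt% = 101.961 / 496.409 × 100 = 20.54%.

20.54 wt%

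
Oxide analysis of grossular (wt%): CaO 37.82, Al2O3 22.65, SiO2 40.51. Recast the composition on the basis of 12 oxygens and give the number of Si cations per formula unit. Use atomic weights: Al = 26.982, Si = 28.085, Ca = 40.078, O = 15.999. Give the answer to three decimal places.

3.008 Si apfu

CaO (M=56.077): mol = 0.67443; Ca = 0.67443, O = 0.67443.
Al2O3 (M=101.961): mol = 0.22214; Al = 0.44428, O = 0.66642.
SiO2 (M=60.083): mol = 0.67423; Si = 0.67423, O = 1.34846.
ΣO = 2.68931; factor = 12/ΣO = 4.46211.
Si apfu = 0.67423 × 4.46211 = 3.008.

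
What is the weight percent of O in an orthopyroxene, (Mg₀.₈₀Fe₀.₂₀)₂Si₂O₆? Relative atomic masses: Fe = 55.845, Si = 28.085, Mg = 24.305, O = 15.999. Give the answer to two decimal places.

44.99 weight percent

Molar mass of (Mg₀.₈₀Fe₀.₂₀)₂Si₂O₆: 1.60*24.305 + 0.40*55.845 + 2*28.085 + 6*15.999 = 213.390 g/mol.
Mass of O per formula unit: 6 × 15.999 = 95.994 g.
Weight fraction O = 95.994 / 213.390 = 0.4499.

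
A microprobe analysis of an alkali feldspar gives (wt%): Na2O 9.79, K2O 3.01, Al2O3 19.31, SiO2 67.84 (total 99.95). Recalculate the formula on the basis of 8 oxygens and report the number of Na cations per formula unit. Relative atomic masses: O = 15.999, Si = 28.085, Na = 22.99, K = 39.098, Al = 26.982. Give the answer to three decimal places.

9.79 wt% Na2O ÷ 61.979 g/mol = 0.15796 mol, giving 0.31592 Na and 0.15796 O.
3.01 wt% K2O ÷ 94.195 g/mol = 0.03195 mol, giving 0.06390 K and 0.03195 O.
19.31 wt% Al2O3 ÷ 101.961 g/mol = 0.18939 mol, giving 0.37878 Al and 0.56817 O.
67.84 wt% SiO2 ÷ 60.083 g/mol = 1.12910 mol, giving 1.12910 Si and 2.25820 O.
Oxygen sums to 3.01628; scaling by 8/3.01628 = 2.65227 puts the formula on 8 O.
Na: 0.31592 × 2.65227 = 0.838 atoms per formula unit.

0.838 Na apfu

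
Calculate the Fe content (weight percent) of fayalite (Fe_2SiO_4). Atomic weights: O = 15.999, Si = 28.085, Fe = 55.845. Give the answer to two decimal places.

54.81 weight percent

M(Fe_2SiO_4) = 203.771 g/mol.
Fe contributes 2 × 55.845 = 111.690 g per mole.
111.690/203.771 = 0.5481 → 54.81%.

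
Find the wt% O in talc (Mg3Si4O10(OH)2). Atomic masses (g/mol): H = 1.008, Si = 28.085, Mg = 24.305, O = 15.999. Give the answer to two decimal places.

Formula mass = 3×24.305 + 4×28.085 + 12×15.999 + 2×1.008 = 379.259 g/mol, of which 191.988 g is O.
So O makes up 191.988/379.259 = 0.5062 of the mass, i.e. 50.62%.

50.62 mass %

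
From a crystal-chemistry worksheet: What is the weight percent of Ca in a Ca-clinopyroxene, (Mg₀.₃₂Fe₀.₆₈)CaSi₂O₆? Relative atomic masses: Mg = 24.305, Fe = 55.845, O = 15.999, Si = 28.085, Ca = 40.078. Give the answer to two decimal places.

Molar mass of (Mg₀.₃₂Fe₀.₆₈)CaSi₂O₆: 0.32·24.305 + 0.68·55.845 + 1·40.078 + 2·28.085 + 6·15.999 = 237.994 g/mol.
Mass of Ca per formula unit: 1 × 40.078 = 40.078 g.
Weight fraction Ca = 40.078 / 237.994 = 0.1684.

16.84 mass %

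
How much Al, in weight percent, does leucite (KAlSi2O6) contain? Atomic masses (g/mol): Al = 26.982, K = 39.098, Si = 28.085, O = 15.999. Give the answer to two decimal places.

M(KAlSi2O6) = 218.244 g/mol.
Al contributes 1 × 26.982 = 26.982 g per mole.
26.982/218.244 = 0.1236 → 12.36%.

12.36 weight percent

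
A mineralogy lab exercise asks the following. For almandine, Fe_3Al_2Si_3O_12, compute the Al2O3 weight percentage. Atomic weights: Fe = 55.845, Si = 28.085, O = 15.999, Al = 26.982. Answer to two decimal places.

Formula mass = 497.742 g/mol.
2 Al → 1.0000 mol Al2O3 per formula unit; M(Al2O3) = 101.961, so Al2O3 mass = 101.961 g.
101.961/497.742 × 100 = 20.48 wt%.

20.48 wt%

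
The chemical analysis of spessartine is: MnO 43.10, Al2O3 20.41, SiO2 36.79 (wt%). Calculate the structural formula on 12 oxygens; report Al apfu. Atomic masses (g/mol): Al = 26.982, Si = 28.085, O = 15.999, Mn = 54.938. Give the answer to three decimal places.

1.975 Al apfu

MnO: 43.10/70.937 = 0.60758 mol → 0.60758 mol Mn, 0.60758 mol O.
Al2O3: 20.41/101.961 = 0.20017 mol → 0.40034 mol Al, 0.60051 mol O.
SiO2: 36.79/60.083 = 0.61232 mol → 0.61232 mol Si, 1.22464 mol O.
Total oxygen = 2.43273 mol. Normalization factor = 12/2.43273 = 4.93273.
Al per 12 O = 0.40034 × 4.93273 = 1.975.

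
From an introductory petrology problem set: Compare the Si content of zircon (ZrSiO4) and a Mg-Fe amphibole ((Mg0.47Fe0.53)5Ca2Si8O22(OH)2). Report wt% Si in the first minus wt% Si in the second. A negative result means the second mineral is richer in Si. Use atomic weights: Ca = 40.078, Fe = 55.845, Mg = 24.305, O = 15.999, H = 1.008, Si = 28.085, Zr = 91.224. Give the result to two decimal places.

-9.76 percentage points

First mineral: 28.085 g Si in 183.305 g formula = 15.32 wt% Si.
Second mineral: 224.680 g Si in 895.934 g formula = 25.08 wt% Si.
15.32% − 25.08% gives a difference of -9.76 percentage points.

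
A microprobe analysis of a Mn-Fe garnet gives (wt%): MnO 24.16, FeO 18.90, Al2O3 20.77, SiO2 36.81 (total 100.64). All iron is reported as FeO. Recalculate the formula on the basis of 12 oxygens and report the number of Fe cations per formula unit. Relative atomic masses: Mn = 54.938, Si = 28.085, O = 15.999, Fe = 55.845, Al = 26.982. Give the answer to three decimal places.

1.294 Fe apfu

MnO: 24.16/70.937 = 0.34058 mol → 0.34058 mol Mn, 0.34058 mol O.
FeO: 18.90/71.844 = 0.26307 mol → 0.26307 mol Fe, 0.26307 mol O.
Al2O3: 20.77/101.961 = 0.20371 mol → 0.40742 mol Al, 0.61113 mol O.
SiO2: 36.81/60.083 = 0.61265 mol → 0.61265 mol Si, 1.22530 mol O.
Total oxygen = 2.44008 mol. Normalization factor = 12/2.44008 = 4.91787.
Fe per 12 O = 0.26307 × 4.91787 = 1.294.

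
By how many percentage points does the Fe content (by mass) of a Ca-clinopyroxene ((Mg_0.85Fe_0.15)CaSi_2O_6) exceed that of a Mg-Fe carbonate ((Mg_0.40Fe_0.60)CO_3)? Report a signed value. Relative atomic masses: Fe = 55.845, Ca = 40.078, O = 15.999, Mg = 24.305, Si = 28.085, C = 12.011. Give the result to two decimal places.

M((Mg_0.85Fe_0.15)CaSi_2O_6) = 221.278 g/mol, so wt% Fe = 8.377/221.278 × 100 = 3.79%.
M((Mg_0.40Fe_0.60)CO_3) = 103.237 g/mol, so wt% Fe = 33.507/103.237 × 100 = 32.46%.
3.79 − 32.46 = -28.67 pp.

-28.67 percentage points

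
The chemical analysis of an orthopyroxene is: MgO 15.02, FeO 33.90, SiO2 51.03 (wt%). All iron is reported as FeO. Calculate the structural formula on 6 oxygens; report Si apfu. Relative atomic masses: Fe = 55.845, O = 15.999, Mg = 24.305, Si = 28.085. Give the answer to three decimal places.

MgO: 15.02/40.304 = 0.37267 mol → 0.37267 mol Mg, 0.37267 mol O.
FeO: 33.90/71.844 = 0.47186 mol → 0.47186 mol Fe, 0.47186 mol O.
SiO2: 51.03/60.083 = 0.84933 mol → 0.84933 mol Si, 1.69866 mol O.
Total oxygen = 2.54319 mol. Normalization factor = 6/2.54319 = 2.35924.
Si per 6 O = 0.84933 × 2.35924 = 2.004.

2.004 Si apfu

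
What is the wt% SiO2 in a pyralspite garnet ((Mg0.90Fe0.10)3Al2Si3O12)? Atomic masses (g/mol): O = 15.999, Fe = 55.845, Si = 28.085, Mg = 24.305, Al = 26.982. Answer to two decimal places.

M((Mg0.90Fe0.10)3Al2Si3O12) = 412.584 g/mol; M(SiO2) = 60.083 g/mol.
Moles SiO2 per formula unit = 3 Si ÷ 1 = 3.0000.
SiO2 fraction = (3.0000 × 60.083) / 412.584 = 180.249/412.584 = 0.4369.

43.69 wt%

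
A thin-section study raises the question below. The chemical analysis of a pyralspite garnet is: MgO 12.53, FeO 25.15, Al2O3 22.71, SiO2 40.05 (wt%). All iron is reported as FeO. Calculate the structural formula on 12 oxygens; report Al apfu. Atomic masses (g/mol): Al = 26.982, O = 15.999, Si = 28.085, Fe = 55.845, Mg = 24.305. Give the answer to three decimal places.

2.008 Al apfu

12.53 wt% MgO ÷ 40.304 g/mol = 0.31089 mol, giving 0.31089 Mg and 0.31089 O.
25.15 wt% FeO ÷ 71.844 g/mol = 0.35006 mol, giving 0.35006 Fe and 0.35006 O.
22.71 wt% Al2O3 ÷ 101.961 g/mol = 0.22273 mol, giving 0.44546 Al and 0.66819 O.
40.05 wt% SiO2 ÷ 60.083 g/mol = 0.66658 mol, giving 0.66658 Si and 1.33316 O.
Oxygen sums to 2.66230; scaling by 12/2.66230 = 4.50738 puts the formula on 12 O.
Al: 0.44546 × 4.50738 = 2.008 atoms per formula unit.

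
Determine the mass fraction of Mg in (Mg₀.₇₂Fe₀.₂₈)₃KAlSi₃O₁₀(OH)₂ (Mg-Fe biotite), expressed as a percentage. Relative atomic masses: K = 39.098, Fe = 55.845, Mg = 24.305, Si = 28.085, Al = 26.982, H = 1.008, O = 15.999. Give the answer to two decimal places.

Formula mass = 2.16*24.305 + 0.84*55.845 + 1*39.098 + 1*26.982 + 3*28.085 + 12*15.999 + 2*1.008 = 443.748 g/mol, of which 52.499 g is Mg.
So Mg makes up 52.499/443.748 = 0.1183 of the mass, i.e. 11.83%.

11.83 wt%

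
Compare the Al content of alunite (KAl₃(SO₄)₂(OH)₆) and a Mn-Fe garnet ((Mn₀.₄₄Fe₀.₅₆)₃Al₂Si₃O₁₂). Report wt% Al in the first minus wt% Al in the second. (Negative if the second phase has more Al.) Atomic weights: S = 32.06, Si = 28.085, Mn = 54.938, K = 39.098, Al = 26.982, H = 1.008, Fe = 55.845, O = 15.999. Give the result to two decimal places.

8.67 percentage points

M(KAl₃(SO₄)₂(OH)₆) = 414.198 g/mol, so wt% Al = 80.946/414.198 × 100 = 19.54%.
M((Mn₀.₄₄Fe₀.₅₆)₃Al₂Si₃O₁₂) = 496.545 g/mol, so wt% Al = 53.964/496.545 × 100 = 10.87%.
19.54 − 10.87 = 8.67 pp.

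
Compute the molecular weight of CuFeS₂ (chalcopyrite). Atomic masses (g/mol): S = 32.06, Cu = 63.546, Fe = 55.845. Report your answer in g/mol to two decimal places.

183.51 g/mol

Cu: 1 × 63.546 = 63.5460
Fe: 1 × 55.845 = 55.8450
S: 2 × 32.06 = 64.1200
Summing the contributions gives the formula mass.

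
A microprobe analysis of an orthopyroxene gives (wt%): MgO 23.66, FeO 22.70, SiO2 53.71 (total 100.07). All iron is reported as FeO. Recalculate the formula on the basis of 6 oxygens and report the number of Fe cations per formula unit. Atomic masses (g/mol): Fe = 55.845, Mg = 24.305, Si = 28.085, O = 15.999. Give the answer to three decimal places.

23.66 wt% MgO ÷ 40.304 g/mol = 0.58704 mol, giving 0.58704 Mg and 0.58704 O.
22.70 wt% FeO ÷ 71.844 g/mol = 0.31596 mol, giving 0.31596 Fe and 0.31596 O.
53.71 wt% SiO2 ÷ 60.083 g/mol = 0.89393 mol, giving 0.89393 Si and 1.78786 O.
Oxygen sums to 2.69086; scaling by 6/2.69086 = 2.22977 puts the formula on 6 O.
Fe: 0.31596 × 2.22977 = 0.705 atoms per formula unit.

0.705 Fe apfu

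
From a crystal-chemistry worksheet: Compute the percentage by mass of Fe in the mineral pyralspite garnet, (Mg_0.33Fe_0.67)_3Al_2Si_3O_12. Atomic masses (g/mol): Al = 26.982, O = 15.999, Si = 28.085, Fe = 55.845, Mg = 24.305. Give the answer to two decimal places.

24.06 wt%

M((Mg_0.33Fe_0.67)_3Al_2Si_3O_12) = 466.517 g/mol.
Fe contributes 2.01 × 55.845 = 112.248 g per mole.
112.248/466.517 = 0.2406 → 24.06%.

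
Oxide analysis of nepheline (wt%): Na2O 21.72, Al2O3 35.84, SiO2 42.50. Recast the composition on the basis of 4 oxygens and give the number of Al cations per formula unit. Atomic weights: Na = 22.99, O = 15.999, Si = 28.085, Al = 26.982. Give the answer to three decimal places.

0.997 Al apfu

Na2O (M=61.979): mol = 0.35044; Na = 0.70088, O = 0.35044.
Al2O3 (M=101.961): mol = 0.35151; Al = 0.70302, O = 1.05453.
SiO2 (M=60.083): mol = 0.70735; Si = 0.70735, O = 1.41470.
ΣO = 2.81967; factor = 4/ΣO = 1.41861.
Al apfu = 0.70302 × 1.41861 = 0.997.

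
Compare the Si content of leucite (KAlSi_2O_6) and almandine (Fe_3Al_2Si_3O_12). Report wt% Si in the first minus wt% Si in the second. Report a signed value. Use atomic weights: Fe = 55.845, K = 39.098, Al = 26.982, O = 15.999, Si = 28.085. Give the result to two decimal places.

First mineral: 56.170 g Si in 218.244 g formula = 25.74 wt% Si.
Second mineral: 84.255 g Si in 497.742 g formula = 16.93 wt% Si.
25.74% − 16.93% gives a difference of 8.81 percentage points.

8.81 percentage points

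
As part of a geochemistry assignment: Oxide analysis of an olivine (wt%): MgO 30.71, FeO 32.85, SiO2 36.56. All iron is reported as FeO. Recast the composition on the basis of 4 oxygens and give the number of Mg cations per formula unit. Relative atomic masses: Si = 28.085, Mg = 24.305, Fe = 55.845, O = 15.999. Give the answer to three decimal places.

1.251 Mg apfu

30.71 wt% MgO ÷ 40.304 g/mol = 0.76196 mol, giving 0.76196 Mg and 0.76196 O.
32.85 wt% FeO ÷ 71.844 g/mol = 0.45724 mol, giving 0.45724 Fe and 0.45724 O.
36.56 wt% SiO2 ÷ 60.083 g/mol = 0.60849 mol, giving 0.60849 Si and 1.21698 O.
Oxygen sums to 2.43618; scaling by 4/2.43618 = 1.64191 puts the formula on 4 O.
Mg: 0.76196 × 1.64191 = 1.251 atoms per formula unit.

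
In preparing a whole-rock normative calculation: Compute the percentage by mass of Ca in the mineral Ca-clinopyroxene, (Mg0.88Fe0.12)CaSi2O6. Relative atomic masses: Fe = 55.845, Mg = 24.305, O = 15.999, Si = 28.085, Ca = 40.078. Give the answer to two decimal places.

Formula mass = 0.88*24.305 + 0.12*55.845 + 1*40.078 + 2*28.085 + 6*15.999 = 220.332 g/mol, of which 40.078 g is Ca.
So Ca makes up 40.078/220.332 = 0.1819 of the mass, i.e. 18.19%.

18.19 mass %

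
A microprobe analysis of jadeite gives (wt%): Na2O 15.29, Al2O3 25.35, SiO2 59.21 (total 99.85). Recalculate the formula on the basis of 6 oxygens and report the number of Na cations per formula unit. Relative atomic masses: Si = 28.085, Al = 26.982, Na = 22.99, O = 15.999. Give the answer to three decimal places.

0.999 Na apfu

Na2O (M=61.979): mol = 0.24670; Na = 0.49340, O = 0.24670.
Al2O3 (M=101.961): mol = 0.24862; Al = 0.49724, O = 0.74586.
SiO2 (M=60.083): mol = 0.98547; Si = 0.98547, O = 1.97094.
ΣO = 2.96350; factor = 6/ΣO = 2.02463.
Na apfu = 0.49340 × 2.02463 = 0.999.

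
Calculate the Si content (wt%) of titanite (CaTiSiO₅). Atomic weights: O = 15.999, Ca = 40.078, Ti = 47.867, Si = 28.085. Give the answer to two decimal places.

14.33 wt%

Formula mass = 1*40.078 + 1*47.867 + 1*28.085 + 5*15.999 = 196.025 g/mol, of which 28.085 g is Si.
So Si makes up 28.085/196.025 = 0.1433 of the mass, i.e. 14.33%.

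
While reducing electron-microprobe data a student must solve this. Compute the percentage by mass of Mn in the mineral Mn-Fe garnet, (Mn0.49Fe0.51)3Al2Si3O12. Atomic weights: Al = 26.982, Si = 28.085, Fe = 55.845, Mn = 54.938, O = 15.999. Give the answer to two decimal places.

M((Mn0.49Fe0.51)3Al2Si3O12) = 496.409 g/mol.
Mn contributes 1.47 × 54.938 = 80.759 g per mole.
80.759/496.409 = 0.1627 → 16.27%.

16.27 mass %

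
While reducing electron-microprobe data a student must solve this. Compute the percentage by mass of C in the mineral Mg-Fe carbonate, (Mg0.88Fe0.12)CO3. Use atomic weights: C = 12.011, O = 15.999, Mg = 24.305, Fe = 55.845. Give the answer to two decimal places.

Formula mass = 0.88×24.305 + 0.12×55.845 + 1×12.011 + 3×15.999 = 88.098 g/mol, of which 12.011 g is C.
So C makes up 12.011/88.098 = 0.1363 of the mass, i.e. 13.63%.

13.63 wt%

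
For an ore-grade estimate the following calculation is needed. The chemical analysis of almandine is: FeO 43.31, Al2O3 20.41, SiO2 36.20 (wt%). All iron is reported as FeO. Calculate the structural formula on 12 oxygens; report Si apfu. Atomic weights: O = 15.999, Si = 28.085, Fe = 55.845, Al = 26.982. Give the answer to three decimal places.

FeO (M=71.844): mol = 0.60283; Fe = 0.60283, O = 0.60283.
Al2O3 (M=101.961): mol = 0.20017; Al = 0.40034, O = 0.60051.
SiO2 (M=60.083): mol = 0.60250; Si = 0.60250, O = 1.20500.
ΣO = 2.40834; factor = 12/ΣO = 4.98269.
Si apfu = 0.60250 × 4.98269 = 3.002.

3.002 Si apfu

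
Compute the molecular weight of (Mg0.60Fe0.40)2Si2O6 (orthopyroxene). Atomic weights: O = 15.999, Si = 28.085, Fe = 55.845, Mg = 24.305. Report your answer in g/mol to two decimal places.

226.01 g/mol

M = 1.20×24.305 + 0.80×55.845 + 2×28.085 + 6×15.999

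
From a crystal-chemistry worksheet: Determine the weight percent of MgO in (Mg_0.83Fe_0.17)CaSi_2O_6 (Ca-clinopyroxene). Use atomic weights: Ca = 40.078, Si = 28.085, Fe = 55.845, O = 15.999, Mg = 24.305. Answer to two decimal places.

M((Mg_0.83Fe_0.17)CaSi_2O_6) = 221.909 g/mol; M(MgO) = 40.304 g/mol.
Moles MgO per formula unit = 0.83 Mg ÷ 1 = 0.8300.
MgO fraction = (0.8300 × 40.304) / 221.909 = 33.452/221.909 = 0.1507.

15.07 wt%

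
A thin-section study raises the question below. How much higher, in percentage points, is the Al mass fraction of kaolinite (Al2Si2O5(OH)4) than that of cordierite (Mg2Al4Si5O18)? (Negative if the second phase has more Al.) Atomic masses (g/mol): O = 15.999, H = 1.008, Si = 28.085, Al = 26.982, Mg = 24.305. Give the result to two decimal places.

First mineral: 53.964 g Al in 258.157 g formula = 20.90 wt% Al.
Second mineral: 107.928 g Al in 584.945 g formula = 18.45 wt% Al.
20.90% − 18.45% gives a difference of 2.45 percentage points.

2.45 percentage points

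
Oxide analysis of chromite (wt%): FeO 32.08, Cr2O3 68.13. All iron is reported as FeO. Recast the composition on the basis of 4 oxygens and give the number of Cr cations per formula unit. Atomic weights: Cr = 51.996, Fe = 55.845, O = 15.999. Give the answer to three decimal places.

2.002 Cr apfu

FeO: 32.08/71.844 = 0.44652 mol → 0.44652 mol Fe, 0.44652 mol O.
Cr2O3: 68.13/151.989 = 0.44826 mol → 0.89652 mol Cr, 1.34478 mol O.
Total oxygen = 1.79130 mol. Normalization factor = 4/1.79130 = 2.23302.
Cr per 4 O = 0.89652 × 2.23302 = 2.002.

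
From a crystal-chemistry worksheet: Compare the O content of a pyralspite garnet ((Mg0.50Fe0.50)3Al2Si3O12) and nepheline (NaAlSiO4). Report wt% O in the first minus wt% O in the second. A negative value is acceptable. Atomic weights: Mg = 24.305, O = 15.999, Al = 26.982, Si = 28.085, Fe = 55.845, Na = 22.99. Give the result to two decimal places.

M((Mg0.50Fe0.50)3Al2Si3O12) = 450.432 g/mol, so wt% O = 191.988/450.432 × 100 = 42.62%.
M(NaAlSiO4) = 142.053 g/mol, so wt% O = 63.996/142.053 × 100 = 45.05%.
42.62 − 45.05 = -2.43 pp.

-2.43 percentage points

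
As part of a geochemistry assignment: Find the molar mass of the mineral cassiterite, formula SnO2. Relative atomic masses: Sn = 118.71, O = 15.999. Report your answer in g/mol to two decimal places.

The formula mass is the sum 1×118.71 + 2×15.999.

150.71 g/mol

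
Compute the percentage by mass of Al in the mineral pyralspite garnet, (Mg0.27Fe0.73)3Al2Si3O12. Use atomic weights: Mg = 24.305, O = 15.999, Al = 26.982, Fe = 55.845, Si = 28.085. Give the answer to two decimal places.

11.43 weight percent

Molar mass of (Mg0.27Fe0.73)3Al2Si3O12: 0.81×24.305 + 2.19×55.845 + 2×26.982 + 3×28.085 + 12×15.999 = 472.195 g/mol.
Mass of Al per formula unit: 2 × 26.982 = 53.964 g.
Weight fraction Al = 53.964 / 472.195 = 0.1143.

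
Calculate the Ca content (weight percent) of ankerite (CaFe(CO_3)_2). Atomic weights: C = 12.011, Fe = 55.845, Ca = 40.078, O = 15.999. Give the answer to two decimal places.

Formula mass = 1·40.078 + 1·55.845 + 2·12.011 + 6·15.999 = 215.939 g/mol, of which 40.078 g is Ca.
So Ca makes up 40.078/215.939 = 0.1856 of the mass, i.e. 18.56%.

18.56 weight percent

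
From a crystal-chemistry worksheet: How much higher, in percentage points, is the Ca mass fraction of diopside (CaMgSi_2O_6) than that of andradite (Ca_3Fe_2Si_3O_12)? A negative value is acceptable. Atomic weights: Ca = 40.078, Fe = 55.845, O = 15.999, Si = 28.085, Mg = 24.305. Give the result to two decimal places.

-5.15 percentage points

Ca in CaMgSi_2O_6: molar mass 216.547 g/mol; 1×40.078 = 40.078 g → 18.51 wt%.
Ca in Ca_3Fe_2Si_3O_12: molar mass 508.167 g/mol; 3×40.078 = 120.234 g → 23.66 wt%.
Difference = 18.51 − 23.66 = -5.15 percentage points.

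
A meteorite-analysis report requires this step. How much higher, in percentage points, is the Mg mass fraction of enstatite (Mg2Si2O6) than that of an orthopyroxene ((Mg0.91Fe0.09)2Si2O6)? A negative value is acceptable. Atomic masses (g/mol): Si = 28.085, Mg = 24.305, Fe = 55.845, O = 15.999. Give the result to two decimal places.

First mineral: 48.610 g Mg in 200.774 g formula = 24.21 wt% Mg.
Second mineral: 44.235 g Mg in 206.451 g formula = 21.43 wt% Mg.
24.21% − 21.43% gives a difference of 2.78 percentage points.

2.78 percentage points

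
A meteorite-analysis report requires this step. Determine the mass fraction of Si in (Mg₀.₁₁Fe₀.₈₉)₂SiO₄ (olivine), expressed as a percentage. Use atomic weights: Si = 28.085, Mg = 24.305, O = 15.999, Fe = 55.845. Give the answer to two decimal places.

M((Mg₀.₁₁Fe₀.₈₉)₂SiO₄) = 196.832 g/mol.
Si contributes 1 × 28.085 = 28.085 g per mole.
28.085/196.832 = 0.1427 → 14.27%.

14.27 weight percent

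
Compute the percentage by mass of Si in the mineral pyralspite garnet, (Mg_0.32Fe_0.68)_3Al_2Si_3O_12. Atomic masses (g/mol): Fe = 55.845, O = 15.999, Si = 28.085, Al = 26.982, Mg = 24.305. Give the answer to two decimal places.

18.02 mass %

Formula mass = 0.96·24.305 + 2.04·55.845 + 2·26.982 + 3·28.085 + 12·15.999 = 467.464 g/mol, of which 84.255 g is Si.
So Si makes up 84.255/467.464 = 0.1802 of the mass, i.e. 18.02%.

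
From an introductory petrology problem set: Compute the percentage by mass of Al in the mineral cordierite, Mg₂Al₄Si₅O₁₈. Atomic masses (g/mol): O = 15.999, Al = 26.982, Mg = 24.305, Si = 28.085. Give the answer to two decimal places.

18.45 mass %

Formula mass = 2×24.305 + 4×26.982 + 5×28.085 + 18×15.999 = 584.945 g/mol, of which 107.928 g is Al.
So Al makes up 107.928/584.945 = 0.1845 of the mass, i.e. 18.45%.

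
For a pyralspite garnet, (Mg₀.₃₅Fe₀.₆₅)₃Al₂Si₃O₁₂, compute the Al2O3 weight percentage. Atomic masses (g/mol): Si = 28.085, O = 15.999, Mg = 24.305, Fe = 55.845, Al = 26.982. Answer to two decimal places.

21.94 wt%

Formula mass = 464.625 g/mol.
2 Al → 1.0000 mol Al2O3 per formula unit; M(Al2O3) = 101.961, so Al2O3 mass = 101.961 g.
101.961/464.625 × 100 = 21.94 wt%.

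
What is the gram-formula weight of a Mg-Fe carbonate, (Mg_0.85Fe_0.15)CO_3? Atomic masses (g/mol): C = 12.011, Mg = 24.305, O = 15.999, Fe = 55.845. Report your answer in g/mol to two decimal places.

89.04 g/mol

The formula mass is the sum 0.85×24.305 + 0.15×55.845 + 1×12.011 + 3×15.999.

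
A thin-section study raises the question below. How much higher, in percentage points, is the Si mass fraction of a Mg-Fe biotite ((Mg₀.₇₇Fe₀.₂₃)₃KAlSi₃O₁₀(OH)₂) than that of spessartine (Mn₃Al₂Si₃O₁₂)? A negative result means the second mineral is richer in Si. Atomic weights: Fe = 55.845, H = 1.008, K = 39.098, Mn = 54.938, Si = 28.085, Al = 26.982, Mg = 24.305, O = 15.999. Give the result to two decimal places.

2.17 percentage points

First mineral: 84.255 g Si in 439.017 g formula = 19.19 wt% Si.
Second mineral: 84.255 g Si in 495.021 g formula = 17.02 wt% Si.
19.19% − 17.02% gives a difference of 2.17 percentage points.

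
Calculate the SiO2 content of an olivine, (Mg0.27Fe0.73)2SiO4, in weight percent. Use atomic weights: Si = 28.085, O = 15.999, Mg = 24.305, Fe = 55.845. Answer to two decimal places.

32.17 wt%

M((Mg0.27Fe0.73)2SiO4) = 186.739 g/mol; M(SiO2) = 60.083 g/mol.
Moles SiO2 per formula unit = 1 Si ÷ 1 = 1.0000.
SiO2 fraction = (1.0000 × 60.083) / 186.739 = 60.083/186.739 = 0.3217.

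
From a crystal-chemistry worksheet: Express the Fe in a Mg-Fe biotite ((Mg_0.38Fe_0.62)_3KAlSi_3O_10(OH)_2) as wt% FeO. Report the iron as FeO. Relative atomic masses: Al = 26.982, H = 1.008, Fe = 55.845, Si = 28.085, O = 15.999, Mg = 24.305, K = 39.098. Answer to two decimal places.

Molar mass of (Mg_0.38Fe_0.62)_3KAlSi_3O_10(OH)_2 = 1.14·24.305 + 1.86·55.845 + 1·39.098 + 1·26.982 + 3·28.085 + 12·15.999 + 2·1.008 = 475.918 g/mol.
Each formula unit contains 1.86 Fe, equivalent to 1.86/1 = 1.8600 mol FeO.
M(FeO) = 1×55.845 + 1×15.999 = 71.844 g/mol.
Mass of FeO per formula unit = 1.8600 × 71.844 = 133.630 g.
FeO wt% = 133.630 / 475.918 × 100 = 28.08%.

28.08 wt%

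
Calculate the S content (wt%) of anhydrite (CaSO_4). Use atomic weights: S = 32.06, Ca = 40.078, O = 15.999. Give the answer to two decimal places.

23.55 wt%

M(CaSO_4) = 136.134 g/mol.
S contributes 1 × 32.06 = 32.060 g per mole.
32.060/136.134 = 0.2355 → 23.55%.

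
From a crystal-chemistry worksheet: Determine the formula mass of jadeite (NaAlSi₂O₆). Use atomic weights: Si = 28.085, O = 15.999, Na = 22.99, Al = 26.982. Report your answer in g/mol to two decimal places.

202.14 g/mol

The formula mass is the sum 1(22.99) + 1(26.982) + 2(28.085) + 6(15.999).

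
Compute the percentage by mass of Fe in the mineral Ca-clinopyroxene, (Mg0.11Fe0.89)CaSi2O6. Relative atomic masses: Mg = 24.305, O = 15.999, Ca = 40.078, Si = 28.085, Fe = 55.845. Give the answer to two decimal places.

M((Mg0.11Fe0.89)CaSi2O6) = 244.618 g/mol.
Fe contributes 0.89 × 55.845 = 49.702 g per mole.
49.702/244.618 = 0.2032 → 20.32%.

20.32 mass %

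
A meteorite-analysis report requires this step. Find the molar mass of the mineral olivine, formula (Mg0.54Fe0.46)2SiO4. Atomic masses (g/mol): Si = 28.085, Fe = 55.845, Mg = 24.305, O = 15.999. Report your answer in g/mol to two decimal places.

169.71 g/mol

M = 1.08(24.305) + 0.92(55.845) + 1(28.085) + 4(15.999)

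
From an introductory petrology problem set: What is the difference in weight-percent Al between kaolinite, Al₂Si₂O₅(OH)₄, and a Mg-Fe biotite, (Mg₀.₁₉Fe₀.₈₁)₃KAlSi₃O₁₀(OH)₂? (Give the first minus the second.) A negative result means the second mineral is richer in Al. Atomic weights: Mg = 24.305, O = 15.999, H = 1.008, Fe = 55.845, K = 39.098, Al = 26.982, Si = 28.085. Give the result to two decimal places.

15.44 percentage points

First mineral: 53.964 g Al in 258.157 g formula = 20.90 wt% Al.
Second mineral: 26.982 g Al in 493.896 g formula = 5.46 wt% Al.
20.90% − 5.46% gives a difference of 15.44 percentage points.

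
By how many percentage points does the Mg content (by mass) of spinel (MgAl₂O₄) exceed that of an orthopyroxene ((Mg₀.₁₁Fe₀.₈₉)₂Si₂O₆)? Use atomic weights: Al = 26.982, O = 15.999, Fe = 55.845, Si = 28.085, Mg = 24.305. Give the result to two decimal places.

15.00 percentage points

M(MgAl₂O₄) = 142.265 g/mol, so wt% Mg = 24.305/142.265 × 100 = 17.08%.
M((Mg₀.₁₁Fe₀.₈₉)₂Si₂O₆) = 256.915 g/mol, so wt% Mg = 5.347/256.915 × 100 = 2.08%.
17.08 − 2.08 = 15.00 pp.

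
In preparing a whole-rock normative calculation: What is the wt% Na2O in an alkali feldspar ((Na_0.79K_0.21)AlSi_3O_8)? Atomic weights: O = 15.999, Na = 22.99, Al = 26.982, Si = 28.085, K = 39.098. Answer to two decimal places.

9.22 wt%

Molar mass of (Na_0.79K_0.21)AlSi_3O_8 = 0.79×22.99 + 0.21×39.098 + 1×26.982 + 3×28.085 + 8×15.999 = 265.602 g/mol.
Each formula unit contains 0.79 Na, equivalent to 0.79/2 = 0.3950 mol Na2O.
M(Na2O) = 2×22.99 + 1×15.999 = 61.979 g/mol.
Mass of Na2O per formula unit = 0.3950 × 61.979 = 24.482 g.
Na2O wt% = 24.482 / 265.602 × 100 = 9.22%.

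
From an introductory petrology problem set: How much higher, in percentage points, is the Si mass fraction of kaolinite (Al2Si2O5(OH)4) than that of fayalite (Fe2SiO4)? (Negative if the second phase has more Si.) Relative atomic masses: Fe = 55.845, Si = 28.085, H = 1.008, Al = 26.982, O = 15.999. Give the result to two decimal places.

7.98 percentage points

M(Al2Si2O5(OH)4) = 258.157 g/mol, so wt% Si = 56.170/258.157 × 100 = 21.76%.
M(Fe2SiO4) = 203.771 g/mol, so wt% Si = 28.085/203.771 × 100 = 13.78%.
21.76 − 13.78 = 7.98 pp.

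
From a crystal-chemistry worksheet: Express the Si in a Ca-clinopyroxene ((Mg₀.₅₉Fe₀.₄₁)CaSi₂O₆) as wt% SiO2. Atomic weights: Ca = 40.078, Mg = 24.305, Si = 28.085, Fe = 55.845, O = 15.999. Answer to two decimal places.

M((Mg₀.₅₉Fe₀.₄₁)CaSi₂O₆) = 229.478 g/mol; M(SiO2) = 60.083 g/mol.
Moles SiO2 per formula unit = 2 Si ÷ 1 = 2.0000.
SiO2 fraction = (2.0000 × 60.083) / 229.478 = 120.166/229.478 = 0.5236.

52.36 wt%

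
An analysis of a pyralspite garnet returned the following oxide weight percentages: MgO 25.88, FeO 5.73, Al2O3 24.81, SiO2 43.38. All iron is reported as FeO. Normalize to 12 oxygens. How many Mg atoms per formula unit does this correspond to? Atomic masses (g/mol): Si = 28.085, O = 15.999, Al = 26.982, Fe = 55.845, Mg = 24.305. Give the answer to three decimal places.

2.661 Mg apfu

MgO: 25.88/40.304 = 0.64212 mol → 0.64212 mol Mg, 0.64212 mol O.
FeO: 5.73/71.844 = 0.07976 mol → 0.07976 mol Fe, 0.07976 mol O.
Al2O3: 24.81/101.961 = 0.24333 mol → 0.48666 mol Al, 0.72999 mol O.
SiO2: 43.38/60.083 = 0.72200 mol → 0.72200 mol Si, 1.44400 mol O.
Total oxygen = 2.89587 mol. Normalization factor = 12/2.89587 = 4.14383.
Mg per 12 O = 0.64212 × 4.14383 = 2.661.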